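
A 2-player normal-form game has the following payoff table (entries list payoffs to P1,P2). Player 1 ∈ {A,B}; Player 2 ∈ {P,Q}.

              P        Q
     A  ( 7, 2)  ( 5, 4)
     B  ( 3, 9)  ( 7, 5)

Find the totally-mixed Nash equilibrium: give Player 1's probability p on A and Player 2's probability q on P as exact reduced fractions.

P1 indiff ⇒ q·7+(1-q)·5 = q·3+(1-q)·7 ⇒ q(4) = (1-q)(2) ⇒ q = 1/3
P2 indiff ⇒ p·2+(1-p)·9 = p·4+(1-p)·5 ⇒ p(-2) = (1-p)(-4) ⇒ p = 2/3

p=2/3, q=1/3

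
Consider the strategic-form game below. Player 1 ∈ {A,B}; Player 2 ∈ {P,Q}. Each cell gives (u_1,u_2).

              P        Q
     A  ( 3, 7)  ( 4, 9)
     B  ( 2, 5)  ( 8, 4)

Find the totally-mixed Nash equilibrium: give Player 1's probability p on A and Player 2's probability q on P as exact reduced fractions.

P1 indiff ⇒ q·3+(1-q)·4 = q·2+(1-q)·8 ⇒ q(1) = (1-q)(4) ⇒ q = 4/5
P2 indiff ⇒ p·7+(1-p)·5 = p·9+(1-p)·4 ⇒ p(-2) = (1-p)(-1) ⇒ p = 1/3

p=1/3, q=4/5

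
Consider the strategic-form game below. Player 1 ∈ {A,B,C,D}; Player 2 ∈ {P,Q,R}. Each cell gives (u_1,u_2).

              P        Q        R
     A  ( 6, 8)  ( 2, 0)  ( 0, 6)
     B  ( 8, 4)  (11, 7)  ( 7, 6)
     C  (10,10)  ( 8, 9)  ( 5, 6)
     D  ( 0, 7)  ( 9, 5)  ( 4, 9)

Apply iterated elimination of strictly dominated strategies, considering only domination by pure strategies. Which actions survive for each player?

IESDS → P1:{B,C} P2:{P,Q}

P1 drop A (B beats it: P:8>6 Q:11>2 R:7>0)
P1 drop D (B beats it: P:8>0 Q:11>9 R:7>4)
P2 drop R (Q beats it: B:7>6 C:9>6)
P1→{B,C} P2→{P,Q}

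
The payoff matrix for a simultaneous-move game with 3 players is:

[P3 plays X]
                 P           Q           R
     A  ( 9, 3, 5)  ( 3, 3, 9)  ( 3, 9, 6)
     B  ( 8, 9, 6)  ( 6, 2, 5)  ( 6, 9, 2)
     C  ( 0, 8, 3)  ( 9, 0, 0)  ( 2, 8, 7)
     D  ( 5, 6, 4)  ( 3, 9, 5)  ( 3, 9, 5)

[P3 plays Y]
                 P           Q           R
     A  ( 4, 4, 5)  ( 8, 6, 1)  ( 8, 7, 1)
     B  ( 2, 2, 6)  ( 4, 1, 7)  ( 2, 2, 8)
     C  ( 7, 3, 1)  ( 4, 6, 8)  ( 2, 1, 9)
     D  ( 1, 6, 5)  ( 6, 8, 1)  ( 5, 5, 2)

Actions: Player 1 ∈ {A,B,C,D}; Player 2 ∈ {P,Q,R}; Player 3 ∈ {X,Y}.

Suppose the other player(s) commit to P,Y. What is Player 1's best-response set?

u_1(A vs P,Y) = 4
u_1(B vs P,Y) = 2
u_1(C vs P,Y) = 7
u_1(D vs P,Y) = 1
max payoff 7 at {C}

argmax u_1 = {C}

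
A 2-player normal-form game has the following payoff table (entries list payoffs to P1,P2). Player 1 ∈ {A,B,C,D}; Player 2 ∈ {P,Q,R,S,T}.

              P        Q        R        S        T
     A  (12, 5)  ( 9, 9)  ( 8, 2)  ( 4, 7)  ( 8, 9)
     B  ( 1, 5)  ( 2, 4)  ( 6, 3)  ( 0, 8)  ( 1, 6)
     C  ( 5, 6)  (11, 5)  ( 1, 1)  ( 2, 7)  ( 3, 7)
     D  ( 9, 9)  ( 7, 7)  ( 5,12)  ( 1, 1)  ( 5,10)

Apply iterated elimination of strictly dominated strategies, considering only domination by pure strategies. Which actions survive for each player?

Survivors P1:{A,C} P2:{Q,S,T}

P1 drop B (A beats it: P:12>1 Q:9>2 R:8>6 S:4>0 T:8>1)
P1 drop D (A beats it: P:12>9 Q:9>7 R:8>5 S:4>1 T:8>5)
P2 drop P (S beats it: A:7>5 C:7>6)
P2 drop R (Q beats it: A:9>2 C:5>1)
P1→{A,C} P2→{Q,S,T}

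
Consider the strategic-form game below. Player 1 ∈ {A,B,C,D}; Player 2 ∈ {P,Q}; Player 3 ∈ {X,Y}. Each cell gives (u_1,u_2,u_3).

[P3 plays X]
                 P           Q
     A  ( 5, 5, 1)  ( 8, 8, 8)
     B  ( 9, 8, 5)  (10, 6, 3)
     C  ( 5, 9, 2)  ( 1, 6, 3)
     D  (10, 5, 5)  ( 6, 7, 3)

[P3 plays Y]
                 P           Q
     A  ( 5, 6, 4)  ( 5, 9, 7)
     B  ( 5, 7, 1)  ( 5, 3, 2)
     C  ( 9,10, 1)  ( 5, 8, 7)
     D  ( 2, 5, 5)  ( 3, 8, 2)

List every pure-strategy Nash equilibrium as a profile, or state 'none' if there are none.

(A,P,X): not NE [P1→D gives 10>5; P2→Q gives 8>5; P3→Y gives 4>1]
(A,P,Y): not NE [P1→C gives 9>5; P2→Q gives 9>6]
(A,Q,X): not NE [P1→B gives 10>8]
(A,Q,Y): not NE [P3→X gives 8>7]
(B,P,X): not NE [P1→D gives 10>9]
(B,P,Y): not NE [P1→C gives 9>5; P3→X gives 5>1]
(B,Q,X): not NE [P2→P gives 8>6]
(B,Q,Y): not NE [P2→P gives 7>3; P3→X gives 3>2]
(C,P,X): not NE [P1→D gives 10>5]
(C,P,Y): not NE [P3→X gives 2>1]
(C,Q,X): not NE [P1→B gives 10>1; P2→P gives 9>6; P3→Y gives 7>3]
(C,Q,Y): not NE [P2→P gives 10>8]
(D,P,X): not NE [P2→Q gives 7>5]
(D,P,Y): not NE [P1→C gives 9>2; P2→Q gives 8>5]
(D,Q,X): not NE [P1→B gives 10>6]
(D,Q,Y): not NE [P1→C gives 5>3; P3→X gives 3>2]

PSNE: ∅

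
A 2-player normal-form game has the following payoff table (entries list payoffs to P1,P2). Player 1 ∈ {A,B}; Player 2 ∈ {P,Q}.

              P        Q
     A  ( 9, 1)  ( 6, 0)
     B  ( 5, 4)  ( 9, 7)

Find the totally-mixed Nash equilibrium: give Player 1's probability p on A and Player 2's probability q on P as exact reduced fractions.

P1 indiff ⇒ q·9+(1-q)·6 = q·5+(1-q)·9 ⇒ q(4) = (1-q)(3) ⇒ q = 3/7
P2 indiff ⇒ p·1+(1-p)·4 = p·0+(1-p)·7 ⇒ p(1) = (1-p)(3) ⇒ p = 3/4

P1 mixes 3/4 on A; P2 mixes 3/7 on P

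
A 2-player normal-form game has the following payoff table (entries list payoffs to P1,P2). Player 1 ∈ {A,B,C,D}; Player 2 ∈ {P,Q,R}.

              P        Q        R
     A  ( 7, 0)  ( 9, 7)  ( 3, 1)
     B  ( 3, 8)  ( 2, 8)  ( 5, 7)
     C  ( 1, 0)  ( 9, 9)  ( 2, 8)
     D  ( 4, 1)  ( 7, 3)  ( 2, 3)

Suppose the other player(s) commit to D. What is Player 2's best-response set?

u_2(P vs D) = 1
u_2(Q vs D) = 3
u_2(R vs D) = 3
max payoff 3 at {Q,R}

P2 best: {Q,R}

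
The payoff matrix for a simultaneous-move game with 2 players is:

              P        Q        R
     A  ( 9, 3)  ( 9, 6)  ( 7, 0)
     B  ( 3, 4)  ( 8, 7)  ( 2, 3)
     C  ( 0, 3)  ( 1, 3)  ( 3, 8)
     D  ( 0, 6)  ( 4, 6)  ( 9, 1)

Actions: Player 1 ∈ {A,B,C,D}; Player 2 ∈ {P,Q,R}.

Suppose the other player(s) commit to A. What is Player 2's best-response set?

BR_2 = {Q}

u_2(P vs A) = 3
u_2(Q vs A) = 6
u_2(R vs A) = 0
max payoff 6 at {Q}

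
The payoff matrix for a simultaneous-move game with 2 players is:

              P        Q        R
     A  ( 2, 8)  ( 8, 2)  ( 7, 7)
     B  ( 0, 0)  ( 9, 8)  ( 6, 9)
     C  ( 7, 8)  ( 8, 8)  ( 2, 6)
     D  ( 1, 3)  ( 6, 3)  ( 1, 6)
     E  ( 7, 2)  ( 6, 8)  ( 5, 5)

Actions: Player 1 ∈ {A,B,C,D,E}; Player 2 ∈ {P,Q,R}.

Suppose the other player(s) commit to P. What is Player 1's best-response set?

u_1(A vs P) = 2
u_1(B vs P) = 0
u_1(C vs P) = 7
u_1(D vs P) = 1
u_1(E vs P) = 7
max payoff 7 at {C,E}

argmax u_1 = {C,E}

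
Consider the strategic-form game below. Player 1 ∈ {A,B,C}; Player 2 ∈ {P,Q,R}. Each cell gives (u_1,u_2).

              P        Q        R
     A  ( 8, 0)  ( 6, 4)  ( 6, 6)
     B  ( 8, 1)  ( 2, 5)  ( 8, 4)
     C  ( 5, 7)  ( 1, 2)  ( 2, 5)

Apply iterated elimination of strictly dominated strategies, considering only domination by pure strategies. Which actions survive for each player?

P1 drop C (A beats it: P:8>5 Q:6>1 R:6>2)
P2 drop P (Q beats it: A:4>0 B:5>1)
P1→{A,B} P2→{Q,R}

IESDS → P1:{A,B} P2:{Q,R}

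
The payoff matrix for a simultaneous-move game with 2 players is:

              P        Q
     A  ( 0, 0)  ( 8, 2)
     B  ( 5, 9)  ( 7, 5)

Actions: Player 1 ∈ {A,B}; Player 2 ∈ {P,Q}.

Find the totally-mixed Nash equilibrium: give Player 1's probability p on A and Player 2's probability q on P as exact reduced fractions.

P1 mixes 2/3 on A; P2 mixes 1/6 on P

P1 indiff ⇒ q·0+(1-q)·8 = q·5+(1-q)·7 ⇒ q(-5) = (1-q)(-1) ⇒ q = 1/6
P2 indiff ⇒ p·0+(1-p)·9 = p·2+(1-p)·5 ⇒ p(-2) = (1-p)(-4) ⇒ p = 2/3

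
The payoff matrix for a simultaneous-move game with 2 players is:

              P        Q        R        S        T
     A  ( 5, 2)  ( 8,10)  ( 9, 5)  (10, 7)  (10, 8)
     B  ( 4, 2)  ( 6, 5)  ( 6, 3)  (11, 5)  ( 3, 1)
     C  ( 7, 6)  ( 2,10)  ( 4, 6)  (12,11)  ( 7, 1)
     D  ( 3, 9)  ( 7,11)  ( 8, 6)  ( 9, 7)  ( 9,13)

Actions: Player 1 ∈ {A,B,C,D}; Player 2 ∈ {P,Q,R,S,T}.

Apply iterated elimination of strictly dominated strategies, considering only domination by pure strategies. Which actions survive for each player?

P1 drop D (A beats it: P:5>3 Q:8>7 R:9>8 S:10>9 T:10>9)
P2 drop P (Q beats it: A:10>2 B:5>2 C:10>6)
P2 drop R (Q beats it: A:10>5 B:5>3 C:10>6)
P2 drop T (Q beats it: A:10>8 B:5>1 C:10>1)
P1→{A,B,C} P2→{Q,S}

Remaining: P1:{A,B,C} P2:{Q,S}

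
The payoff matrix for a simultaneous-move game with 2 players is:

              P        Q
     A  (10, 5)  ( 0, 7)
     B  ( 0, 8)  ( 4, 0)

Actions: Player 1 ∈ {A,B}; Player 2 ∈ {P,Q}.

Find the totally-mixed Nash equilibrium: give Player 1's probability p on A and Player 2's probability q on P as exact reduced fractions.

P1 indiff ⇒ q·10+(1-q)·0 = q·0+(1-q)·4 ⇒ q(10) = (1-q)(4) ⇒ q = 2/7
P2 indiff ⇒ p·5+(1-p)·8 = p·7+(1-p)·0 ⇒ p(-2) = (1-p)(-8) ⇒ p = 4/5

(p,q) = (4/5, 2/7)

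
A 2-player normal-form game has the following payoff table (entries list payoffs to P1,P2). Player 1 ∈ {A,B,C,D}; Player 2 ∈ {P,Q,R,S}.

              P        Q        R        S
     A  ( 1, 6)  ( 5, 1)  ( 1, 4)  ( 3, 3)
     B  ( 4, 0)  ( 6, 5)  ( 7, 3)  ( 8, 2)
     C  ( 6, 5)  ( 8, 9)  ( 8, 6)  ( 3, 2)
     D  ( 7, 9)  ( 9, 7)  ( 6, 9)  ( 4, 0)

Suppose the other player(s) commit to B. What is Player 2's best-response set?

argmax u_2 = {Q}

u_2(P vs B) = 0
u_2(Q vs B) = 5
u_2(R vs B) = 3
u_2(S vs B) = 2
max payoff 5 at {Q}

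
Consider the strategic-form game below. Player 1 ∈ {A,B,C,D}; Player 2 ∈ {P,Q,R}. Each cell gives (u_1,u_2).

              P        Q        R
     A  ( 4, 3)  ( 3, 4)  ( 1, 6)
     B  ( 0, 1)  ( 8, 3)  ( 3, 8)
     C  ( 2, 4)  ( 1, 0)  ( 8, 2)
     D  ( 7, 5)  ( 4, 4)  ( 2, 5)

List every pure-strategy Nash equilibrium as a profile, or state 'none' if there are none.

(A,P): not NE [P1→D gives 7>4; P2→R gives 6>3]
(A,Q): not NE [P1→B gives 8>3; P2→R gives 6>4]
(A,R): not NE [P1→C gives 8>1]
(B,P): not NE [P1→D gives 7>0; P2→R gives 8>1]
(B,Q): not NE [P2→R gives 8>3]
(B,R): not NE [P1→C gives 8>3]
(C,P): not NE [P1→D gives 7>2]
(C,Q): not NE [P1→B gives 8>1; P2→P gives 4>0]
(C,R): not NE [P2→P gives 4>2]
(D,P): NE
(D,Q): not NE [P1→B gives 8>4; P2→R gives 5>4]
(D,R): not NE [P1→C gives 8>2]

NE set: (D,P)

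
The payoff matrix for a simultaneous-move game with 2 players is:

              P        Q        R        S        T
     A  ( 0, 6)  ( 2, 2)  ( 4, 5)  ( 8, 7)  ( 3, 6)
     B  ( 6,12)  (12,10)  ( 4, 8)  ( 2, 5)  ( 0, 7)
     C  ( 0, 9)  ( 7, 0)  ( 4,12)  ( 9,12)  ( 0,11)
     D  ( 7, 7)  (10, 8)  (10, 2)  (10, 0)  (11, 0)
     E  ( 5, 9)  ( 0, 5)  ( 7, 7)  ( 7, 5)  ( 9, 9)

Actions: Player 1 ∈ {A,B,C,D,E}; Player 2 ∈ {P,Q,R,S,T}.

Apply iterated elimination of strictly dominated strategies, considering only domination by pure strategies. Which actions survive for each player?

P1 drop A (D beats it: P:7>0 Q:10>2 R:10>4 S:10>8 T:11>3)
P1 drop C (D beats it: P:7>0 Q:10>7 R:10>4 S:10>9 T:11>0)
P1 drop E (D beats it: P:7>5 Q:10>0 R:10>7 S:10>7 T:11>9)
P2 drop R (P beats it: B:12>8 D:7>2)
P2 drop S (P beats it: B:12>5 D:7>0)
P2 drop T (P beats it: B:12>7 D:7>0)
P1→{B,D} P2→{P,Q}

Survivors P1:{B,D} P2:{P,Q}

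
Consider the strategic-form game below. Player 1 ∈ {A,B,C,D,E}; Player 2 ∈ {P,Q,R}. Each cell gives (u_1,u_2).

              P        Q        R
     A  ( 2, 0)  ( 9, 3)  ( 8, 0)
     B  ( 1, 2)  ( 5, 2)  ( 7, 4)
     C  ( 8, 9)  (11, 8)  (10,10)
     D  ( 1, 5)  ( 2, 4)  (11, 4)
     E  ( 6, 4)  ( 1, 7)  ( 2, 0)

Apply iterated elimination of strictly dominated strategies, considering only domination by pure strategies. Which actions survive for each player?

Remaining: P1:{C,D} P2:{P,R}

P1 drop A (C beats it: P:8>2 Q:11>9 R:10>8)
P1 drop B (C beats it: P:8>1 Q:11>5 R:10>7)
P1 drop E (C beats it: P:8>6 Q:11>1 R:10>2)
P2 drop Q (P beats it: C:9>8 D:5>4)
P1→{C,D} P2→{P,R}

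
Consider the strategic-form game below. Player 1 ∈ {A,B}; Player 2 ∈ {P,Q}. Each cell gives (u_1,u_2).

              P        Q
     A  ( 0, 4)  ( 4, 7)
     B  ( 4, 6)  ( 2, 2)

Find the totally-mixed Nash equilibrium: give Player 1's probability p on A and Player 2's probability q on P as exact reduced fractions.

P1 mixes 4/7 on A; P2 mixes 1/3 on P

P1 indiff ⇒ q·0+(1-q)·4 = q·4+(1-q)·2 ⇒ q(-4) = (1-q)(-2) ⇒ q = 1/3
P2 indiff ⇒ p·4+(1-p)·6 = p·7+(1-p)·2 ⇒ p(-3) = (1-p)(-4) ⇒ p = 4/7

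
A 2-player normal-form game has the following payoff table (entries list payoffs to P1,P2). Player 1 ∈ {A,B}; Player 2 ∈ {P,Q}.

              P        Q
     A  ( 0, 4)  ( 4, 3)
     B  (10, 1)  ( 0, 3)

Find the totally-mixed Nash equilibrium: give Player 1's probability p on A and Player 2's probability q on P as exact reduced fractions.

P1 indiff ⇒ q·0+(1-q)·4 = q·10+(1-q)·0 ⇒ q(-10) = (1-q)(-4) ⇒ q = 2/7
P2 indiff ⇒ p·4+(1-p)·1 = p·3+(1-p)·3 ⇒ p(1) = (1-p)(2) ⇒ p = 2/3

(p,q) = (2/3, 2/7)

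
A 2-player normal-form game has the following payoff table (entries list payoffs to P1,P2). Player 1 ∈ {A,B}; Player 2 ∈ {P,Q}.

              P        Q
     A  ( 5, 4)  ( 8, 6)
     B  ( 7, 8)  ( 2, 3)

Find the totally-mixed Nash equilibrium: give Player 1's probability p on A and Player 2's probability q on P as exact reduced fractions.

(p,q) = (5/7, 3/4)

P1 indiff ⇒ q·5+(1-q)·8 = q·7+(1-q)·2 ⇒ q(-2) = (1-q)(-6) ⇒ q = 3/4
P2 indiff ⇒ p·4+(1-p)·8 = p·6+(1-p)·3 ⇒ p(-2) = (1-p)(-5) ⇒ p = 5/7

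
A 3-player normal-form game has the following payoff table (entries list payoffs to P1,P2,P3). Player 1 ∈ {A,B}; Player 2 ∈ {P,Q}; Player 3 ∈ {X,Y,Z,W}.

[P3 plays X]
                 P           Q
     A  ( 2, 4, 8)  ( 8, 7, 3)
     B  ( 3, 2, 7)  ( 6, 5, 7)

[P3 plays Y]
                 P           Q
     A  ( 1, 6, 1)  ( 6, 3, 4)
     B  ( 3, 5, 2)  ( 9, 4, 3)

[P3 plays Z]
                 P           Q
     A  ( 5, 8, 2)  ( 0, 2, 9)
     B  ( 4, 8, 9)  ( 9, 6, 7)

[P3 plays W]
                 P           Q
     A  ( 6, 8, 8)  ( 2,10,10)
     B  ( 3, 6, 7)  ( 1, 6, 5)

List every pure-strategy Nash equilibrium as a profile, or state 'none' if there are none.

Nash profiles: (A,Q,W)

(A,P,X): not NE [P1→B gives 3>2; P2→Q gives 7>4]
(A,P,Y): not NE [P1→B gives 3>1; P3→W gives 8>1]
(A,P,Z): not NE [P3→W gives 8>2]
(A,P,W): not NE [P2→Q gives 10>8]
(A,Q,X): not NE [P3→W gives 10>3]
(A,Q,Y): not NE [P1→B gives 9>6; P2→P gives 6>3; P3→W gives 10>4]
(A,Q,Z): not NE [P1→B gives 9>0; P2→P gives 8>2; P3→W gives 10>9]
(A,Q,W): NE
(B,P,X): not NE [P2→Q gives 5>2; P3→Z gives 9>7]
(B,P,Y): not NE [P3→Z gives 9>2]
(B,P,Z): not NE [P1→A gives 5>4]
(B,P,W): not NE [P1→A gives 6>3; P3→Z gives 9>7]
(B,Q,X): not NE [P1→A gives 8>6]
(B,Q,Y): not NE [P2→P gives 5>4; P3→Z gives 7>3]
(B,Q,Z): not NE [P2→P gives 8>6]
(B,Q,W): not NE [P1→A gives 2>1; P3→Z gives 7>5]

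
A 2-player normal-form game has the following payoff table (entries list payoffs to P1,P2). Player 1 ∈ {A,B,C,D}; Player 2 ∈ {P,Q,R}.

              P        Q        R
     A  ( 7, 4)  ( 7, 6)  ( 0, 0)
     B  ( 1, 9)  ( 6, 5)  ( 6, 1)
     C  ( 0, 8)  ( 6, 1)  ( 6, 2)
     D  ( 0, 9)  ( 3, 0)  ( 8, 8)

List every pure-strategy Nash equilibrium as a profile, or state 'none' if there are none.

NE set: (A,Q)

(A,P): not NE [P2→Q gives 6>4]
(A,Q): NE
(A,R): not NE [P1→D gives 8>0; P2→Q gives 6>0]
(B,P): not NE [P1→A gives 7>1]
(B,Q): not NE [P1→A gives 7>6; P2→P gives 9>5]
(B,R): not NE [P1→D gives 8>6; P2→P gives 9>1]
(C,P): not NE [P1→A gives 7>0]
(C,Q): not NE [P1→A gives 7>6; P2→P gives 8>1]
(C,R): not NE [P1→D gives 8>6; P2→P gives 8>2]
(D,P): not NE [P1→A gives 7>0]
(D,Q): not NE [P1→A gives 7>3; P2→P gives 9>0]
(D,R): not NE [P2→P gives 9>8]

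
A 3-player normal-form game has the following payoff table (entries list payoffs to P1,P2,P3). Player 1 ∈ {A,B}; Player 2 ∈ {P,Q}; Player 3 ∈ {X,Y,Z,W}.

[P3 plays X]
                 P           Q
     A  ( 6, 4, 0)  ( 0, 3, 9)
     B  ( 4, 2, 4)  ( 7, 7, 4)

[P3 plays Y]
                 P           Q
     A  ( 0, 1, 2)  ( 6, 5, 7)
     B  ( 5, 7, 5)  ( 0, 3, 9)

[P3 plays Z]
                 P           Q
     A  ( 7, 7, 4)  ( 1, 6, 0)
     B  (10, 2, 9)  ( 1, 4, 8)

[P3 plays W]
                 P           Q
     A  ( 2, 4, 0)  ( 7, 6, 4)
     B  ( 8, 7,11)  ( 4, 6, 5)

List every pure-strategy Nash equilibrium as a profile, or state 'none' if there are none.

Nash profiles: (B,P,W)

(A,P,X): not NE [P3→Z gives 4>0]
(A,P,Y): not NE [P1→B gives 5>0; P2→Q gives 5>1; P3→Z gives 4>2]
(A,P,Z): not NE [P1→B gives 10>7]
(A,P,W): not NE [P1→B gives 8>2; P2→Q gives 6>4; P3→Z gives 4>0]
(A,Q,X): not NE [P1→B gives 7>0; P2→P gives 4>3]
(A,Q,Y): not NE [P3→X gives 9>7]
(A,Q,Z): not NE [P2→P gives 7>6; P3→X gives 9>0]
(A,Q,W): not NE [P3→X gives 9>4]
(B,P,X): not NE [P1→A gives 6>4; P2→Q gives 7>2; P3→W gives 11>4]
(B,P,Y): not NE [P3→W gives 11>5]
(B,P,Z): not NE [P2→Q gives 4>2; P3→W gives 11>9]
(B,P,W): NE
(B,Q,X): not NE [P3→Y gives 9>4]
(B,Q,Y): not NE [P1→A gives 6>0; P2→P gives 7>3]
(B,Q,Z): not NE [P3→Y gives 9>8]
(B,Q,W): not NE [P1→A gives 7>4; P2→P gives 7>6; P3→Y gives 9>5]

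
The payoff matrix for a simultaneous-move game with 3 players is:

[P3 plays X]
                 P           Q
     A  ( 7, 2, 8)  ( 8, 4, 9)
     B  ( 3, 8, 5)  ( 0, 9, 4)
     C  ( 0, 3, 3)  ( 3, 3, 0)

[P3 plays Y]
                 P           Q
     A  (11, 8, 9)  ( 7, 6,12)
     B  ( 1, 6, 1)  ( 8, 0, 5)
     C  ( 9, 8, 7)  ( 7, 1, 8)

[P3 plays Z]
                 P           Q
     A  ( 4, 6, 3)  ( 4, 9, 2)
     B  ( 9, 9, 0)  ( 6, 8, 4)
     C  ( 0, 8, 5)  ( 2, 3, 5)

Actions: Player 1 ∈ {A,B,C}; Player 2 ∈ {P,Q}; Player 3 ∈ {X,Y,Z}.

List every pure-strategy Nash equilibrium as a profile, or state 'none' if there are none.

PSNE = {(A,P,Y)}

(A,P,X): not NE [P2→Q gives 4>2; P3→Y gives 9>8]
(A,P,Y): NE
(A,P,Z): not NE [P1→B gives 9>4; P2→Q gives 9>6; P3→Y gives 9>3]
(A,Q,X): not NE [P3→Y gives 12>9]
(A,Q,Y): not NE [P1→B gives 8>7; P2→P gives 8>6]
(A,Q,Z): not NE [P1→B gives 6>4; P3→Y gives 12>2]
(B,P,X): not NE [P1→A gives 7>3; P2→Q gives 9>8]
(B,P,Y): not NE [P1→A gives 11>1; P3→X gives 5>1]
(B,P,Z): not NE [P3→X gives 5>0]
(B,Q,X): not NE [P1→A gives 8>0; P3→Y gives 5>4]
(B,Q,Y): not NE [P2→P gives 6>0]
(B,Q,Z): not NE [P2→P gives 9>8; P3→Y gives 5>4]
(C,P,X): not NE [P1→A gives 7>0; P3→Y gives 7>3]
(C,P,Y): not NE [P1→A gives 11>9]
(C,P,Z): not NE [P1→B gives 9>0; P3→Y gives 7>5]
(C,Q,X): not NE [P1→A gives 8>3; P3→Y gives 8>0]
(C,Q,Y): not NE [P1→B gives 8>7; P2→P gives 8>1]
(C,Q,Z): not NE [P1→B gives 6>2; P2→P gives 8>3; P3→Y gives 8>5]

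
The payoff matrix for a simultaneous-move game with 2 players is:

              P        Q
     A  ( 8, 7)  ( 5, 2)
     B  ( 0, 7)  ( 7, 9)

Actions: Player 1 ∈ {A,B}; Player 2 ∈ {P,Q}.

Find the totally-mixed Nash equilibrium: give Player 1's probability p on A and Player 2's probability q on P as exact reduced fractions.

p=2/7, q=1/5

P1 indiff ⇒ q·8+(1-q)·5 = q·0+(1-q)·7 ⇒ q(8) = (1-q)(2) ⇒ q = 1/5
P2 indiff ⇒ p·7+(1-p)·7 = p·2+(1-p)·9 ⇒ p(5) = (1-p)(2) ⇒ p = 2/7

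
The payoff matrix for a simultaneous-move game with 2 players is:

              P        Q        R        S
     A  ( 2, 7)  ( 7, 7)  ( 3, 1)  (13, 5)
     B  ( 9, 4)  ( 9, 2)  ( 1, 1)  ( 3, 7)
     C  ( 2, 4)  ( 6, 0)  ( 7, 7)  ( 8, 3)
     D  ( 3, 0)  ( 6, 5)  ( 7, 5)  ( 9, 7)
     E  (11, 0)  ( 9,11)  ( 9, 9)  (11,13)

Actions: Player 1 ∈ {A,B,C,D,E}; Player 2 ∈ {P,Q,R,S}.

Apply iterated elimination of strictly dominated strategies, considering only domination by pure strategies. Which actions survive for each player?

Survivors P1:{A,B,E} P2:{P,Q,S}

P1 drop C (E beats it: P:11>2 Q:9>6 R:9>7 S:11>8)
P1 drop D (E beats it: P:11>3 Q:9>6 R:9>7 S:11>9)
P2 drop R (Q beats it: A:7>1 B:2>1 E:11>9)
P1→{A,B,E} P2→{P,Q,S}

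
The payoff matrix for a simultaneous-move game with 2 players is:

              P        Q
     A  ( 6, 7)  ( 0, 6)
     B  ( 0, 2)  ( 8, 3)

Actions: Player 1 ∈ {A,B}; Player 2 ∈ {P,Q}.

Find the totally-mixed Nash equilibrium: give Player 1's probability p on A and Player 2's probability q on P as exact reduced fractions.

P1 mixes 1/2 on A; P2 mixes 4/7 on P

P1 indiff ⇒ q·6+(1-q)·0 = q·0+(1-q)·8 ⇒ q(6) = (1-q)(8) ⇒ q = 4/7
P2 indiff ⇒ p·7+(1-p)·2 = p·6+(1-p)·3 ⇒ p(1) = (1-p)(1) ⇒ p = 1/2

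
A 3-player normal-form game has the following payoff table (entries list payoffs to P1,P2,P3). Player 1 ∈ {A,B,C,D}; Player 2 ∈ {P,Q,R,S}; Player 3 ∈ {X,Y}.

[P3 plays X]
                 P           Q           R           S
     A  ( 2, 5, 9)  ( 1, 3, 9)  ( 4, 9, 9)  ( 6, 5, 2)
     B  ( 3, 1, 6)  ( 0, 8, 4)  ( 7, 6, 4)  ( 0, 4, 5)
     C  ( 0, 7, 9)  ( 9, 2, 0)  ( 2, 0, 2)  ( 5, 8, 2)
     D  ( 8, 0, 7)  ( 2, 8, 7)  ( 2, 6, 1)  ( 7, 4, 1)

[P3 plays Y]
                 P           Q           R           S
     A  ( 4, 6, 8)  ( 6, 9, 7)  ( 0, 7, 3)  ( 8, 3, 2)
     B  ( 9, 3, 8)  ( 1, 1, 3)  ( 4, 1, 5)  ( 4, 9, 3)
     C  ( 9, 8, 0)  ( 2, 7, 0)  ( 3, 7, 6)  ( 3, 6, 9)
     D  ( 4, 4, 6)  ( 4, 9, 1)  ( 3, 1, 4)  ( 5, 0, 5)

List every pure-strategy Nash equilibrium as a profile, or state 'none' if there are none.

(A,P,X): not NE [P1→D gives 8>2; P2→R gives 9>5]
(A,P,Y): not NE [P1→C gives 9>4; P2→Q gives 9>6; P3→X gives 9>8]
(A,Q,X): not NE [P1→C gives 9>1; P2→R gives 9>3]
(A,Q,Y): not NE [P3→X gives 9>7]
(A,R,X): not NE [P1→B gives 7>4]
(A,R,Y): not NE [P1→B gives 4>0; P2→Q gives 9>7; P3→X gives 9>3]
(A,S,X): not NE [P1→D gives 7>6; P2→R gives 9>5]
(A,S,Y): not NE [P2→Q gives 9>3]
(B,P,X): not NE [P1→D gives 8>3; P2→Q gives 8>1; P3→Y gives 8>6]
(B,P,Y): not NE [P2→S gives 9>3]
(B,Q,X): not NE [P1→C gives 9>0]
(B,Q,Y): not NE [P1→A gives 6>1; P2→S gives 9>1; P3→X gives 4>3]
(B,R,X): not NE [P2→Q gives 8>6; P3→Y gives 5>4]
(B,R,Y): not NE [P2→S gives 9>1]
(B,S,X): not NE [P1→D gives 7>0; P2→Q gives 8>4]
(B,S,Y): not NE [P1→A gives 8>4; P3→X gives 5>3]
(C,P,X): not NE [P1→D gives 8>0; P2→S gives 8>7]
(C,P,Y): not NE [P3→X gives 9>0]
(C,Q,X): not NE [P2→S gives 8>2]
(C,Q,Y): not NE [P1→A gives 6>2; P2→P gives 8>7]
(C,R,X): not NE [P1→B gives 7>2; P2→S gives 8>0; P3→Y gives 6>2]
(C,R,Y): not NE [P1→B gives 4>3; P2→P gives 8>7]
(C,S,X): not NE [P1→D gives 7>5; P3→Y gives 9>2]
(C,S,Y): not NE [P1→A gives 8>3; P2→P gives 8>6]
(D,P,X): not NE [P2→Q gives 8>0]
(D,P,Y): not NE [P1→C gives 9>4; P2→Q gives 9>4; P3→X gives 7>6]
(D,Q,X): not NE [P1→C gives 9>2]
(D,Q,Y): not NE [P1→A gives 6>4; P3→X gives 7>1]
(D,R,X): not NE [P1→B gives 7>2; P2→Q gives 8>6; P3→Y gives 4>1]
(D,R,Y): not NE [P1→B gives 4>3; P2→Q gives 9>1]
(D,S,X): not NE [P2→Q gives 8>4; P3→Y gives 5>1]
(D,S,Y): not NE [P1→A gives 8>5; P2→Q gives 9>0]

PSNE: ∅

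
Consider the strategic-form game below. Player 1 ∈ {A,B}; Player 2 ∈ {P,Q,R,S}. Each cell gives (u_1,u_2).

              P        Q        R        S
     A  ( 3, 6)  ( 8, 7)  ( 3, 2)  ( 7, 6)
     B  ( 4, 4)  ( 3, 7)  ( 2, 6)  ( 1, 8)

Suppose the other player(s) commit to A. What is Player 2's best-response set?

P2 best: {Q}

u_2(P vs A) = 6
u_2(Q vs A) = 7
u_2(R vs A) = 2
u_2(S vs A) = 6
max payoff 7 at {Q}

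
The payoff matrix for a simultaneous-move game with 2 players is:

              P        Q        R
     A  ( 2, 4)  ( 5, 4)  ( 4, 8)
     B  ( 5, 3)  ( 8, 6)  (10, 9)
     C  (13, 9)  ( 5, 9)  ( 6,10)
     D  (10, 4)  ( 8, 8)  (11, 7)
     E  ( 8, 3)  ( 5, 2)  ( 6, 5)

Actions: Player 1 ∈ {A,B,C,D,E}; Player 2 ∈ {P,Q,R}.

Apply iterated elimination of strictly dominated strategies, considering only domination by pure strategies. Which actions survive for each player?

P1 drop A (B beats it: P:5>2 Q:8>5 R:10>4)
P1 drop E (D beats it: P:10>8 Q:8>5 R:11>6)
P2 drop P (R beats it: B:9>3 C:10>9 D:7>4)
P1 drop C (B beats it: Q:8>5 R:10>6)
P1→{B,D} P2→{Q,R}

IESDS → P1:{B,D} P2:{Q,R}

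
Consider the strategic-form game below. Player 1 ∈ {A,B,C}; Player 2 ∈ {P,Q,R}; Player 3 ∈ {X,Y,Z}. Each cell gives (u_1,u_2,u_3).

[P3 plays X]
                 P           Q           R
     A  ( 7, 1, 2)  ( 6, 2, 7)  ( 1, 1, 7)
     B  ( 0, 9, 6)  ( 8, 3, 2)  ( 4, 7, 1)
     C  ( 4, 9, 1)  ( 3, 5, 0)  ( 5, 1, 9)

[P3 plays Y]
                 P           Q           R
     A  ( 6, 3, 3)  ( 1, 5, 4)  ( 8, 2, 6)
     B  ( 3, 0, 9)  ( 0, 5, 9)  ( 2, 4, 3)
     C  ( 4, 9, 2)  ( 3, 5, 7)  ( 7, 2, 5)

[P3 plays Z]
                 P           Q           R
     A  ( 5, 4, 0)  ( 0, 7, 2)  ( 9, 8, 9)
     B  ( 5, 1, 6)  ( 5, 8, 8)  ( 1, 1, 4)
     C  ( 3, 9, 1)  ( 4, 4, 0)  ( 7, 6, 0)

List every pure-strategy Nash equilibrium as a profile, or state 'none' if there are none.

PSNE = {(A,R,Z)}

(A,P,X): not NE [P2→Q gives 2>1; P3→Y gives 3>2]
(A,P,Y): not NE [P2→Q gives 5>3]
(A,P,Z): not NE [P2→R gives 8>4; P3→Y gives 3>0]
(A,Q,X): not NE [P1→B gives 8>6]
(A,Q,Y): not NE [P1→C gives 3>1; P3→X gives 7>4]
(A,Q,Z): not NE [P1→B gives 5>0; P2→R gives 8>7; P3→X gives 7>2]
(A,R,X): not NE [P1→C gives 5>1; P2→Q gives 2>1; P3→Z gives 9>7]
(A,R,Y): not NE [P2→Q gives 5>2; P3→Z gives 9>6]
(A,R,Z): NE
(B,P,X): not NE [P1→A gives 7>0; P3→Y gives 9>6]
(B,P,Y): not NE [P1→A gives 6>3; P2→Q gives 5>0]
(B,P,Z): not NE [P2→Q gives 8>1; P3→Y gives 9>6]
(B,Q,X): not NE [P2→P gives 9>3; P3→Y gives 9>2]
(B,Q,Y): not NE [P1→C gives 3>0]
(B,Q,Z): not NE [P3→Y gives 9>8]
(B,R,X): not NE [P1→C gives 5>4; P2→P gives 9>7; P3→Z gives 4>1]
(B,R,Y): not NE [P1→A gives 8>2; P2→Q gives 5>4; P3→Z gives 4>3]
(B,R,Z): not NE [P1→A gives 9>1; P2→Q gives 8>1]
(C,P,X): not NE [P1→A gives 7>4; P3→Y gives 2>1]
(C,P,Y): not NE [P1→A gives 6>4]
(C,P,Z): not NE [P1→B gives 5>3; P3→Y gives 2>1]
(C,Q,X): not NE [P1→B gives 8>3; P2→P gives 9>5; P3→Y gives 7>0]
(C,Q,Y): not NE [P2→P gives 9>5]
(C,Q,Z): not NE [P1→B gives 5>4; P2→P gives 9>4; P3→Y gives 7>0]
(C,R,X): not NE [P2→P gives 9>1]
(C,R,Y): not NE [P1→A gives 8>7; P2→P gives 9>2; P3→X gives 9>5]
(C,R,Z): not NE [P1→A gives 9>7; P2→P gives 9>6; P3→X gives 9>0]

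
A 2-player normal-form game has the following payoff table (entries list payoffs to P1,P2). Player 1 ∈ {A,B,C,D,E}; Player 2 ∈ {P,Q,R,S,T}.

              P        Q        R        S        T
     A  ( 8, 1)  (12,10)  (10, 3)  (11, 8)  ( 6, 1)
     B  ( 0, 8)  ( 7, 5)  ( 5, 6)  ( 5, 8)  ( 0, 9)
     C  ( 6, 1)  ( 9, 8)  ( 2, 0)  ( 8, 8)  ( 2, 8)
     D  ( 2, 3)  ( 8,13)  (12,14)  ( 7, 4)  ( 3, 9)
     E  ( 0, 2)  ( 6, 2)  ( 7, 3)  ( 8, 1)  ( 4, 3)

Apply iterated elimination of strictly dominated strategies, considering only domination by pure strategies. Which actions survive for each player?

P1 drop B (A beats it: P:8>0 Q:12>7 R:10>5 S:11>5 T:6>0)
P1 drop C (A beats it: P:8>6 Q:12>9 R:10>2 S:11>8 T:6>2)
P1 drop E (A beats it: P:8>0 Q:12>6 R:10>7 S:11>8 T:6>4)
P2 drop P (Q beats it: A:10>1 D:13>3)
P2 drop S (Q beats it: A:10>8 D:13>4)
P2 drop T (Q beats it: A:10>1 D:13>9)
P1→{A,D} P2→{Q,R}

Survivors P1:{A,D} P2:{Q,R}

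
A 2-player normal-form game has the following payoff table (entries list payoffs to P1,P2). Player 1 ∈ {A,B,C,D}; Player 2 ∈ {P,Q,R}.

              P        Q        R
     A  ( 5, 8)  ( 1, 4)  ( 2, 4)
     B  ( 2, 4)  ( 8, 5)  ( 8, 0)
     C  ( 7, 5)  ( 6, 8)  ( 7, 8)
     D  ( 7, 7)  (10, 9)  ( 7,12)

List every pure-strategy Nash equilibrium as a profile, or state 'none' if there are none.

No pure NE.

(A,P): not NE [P1→D gives 7>5]
(A,Q): not NE [P1→D gives 10>1; P2→P gives 8>4]
(A,R): not NE [P1→B gives 8>2; P2→P gives 8>4]
(B,P): not NE [P1→D gives 7>2; P2→Q gives 5>4]
(B,Q): not NE [P1→D gives 10>8]
(B,R): not NE [P2→Q gives 5>0]
(C,P): not NE [P2→R gives 8>5]
(C,Q): not NE [P1→D gives 10>6]
(C,R): not NE [P1→B gives 8>7]
(D,P): not NE [P2→R gives 12>7]
(D,Q): not NE [P2→R gives 12>9]
(D,R): not NE [P1→B gives 8>7]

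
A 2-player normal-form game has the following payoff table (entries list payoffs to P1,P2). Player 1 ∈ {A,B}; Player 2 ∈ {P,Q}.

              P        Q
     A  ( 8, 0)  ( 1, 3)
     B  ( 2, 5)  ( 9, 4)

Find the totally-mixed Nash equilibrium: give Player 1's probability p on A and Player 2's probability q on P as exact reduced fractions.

P1 mixes 1/4 on A; P2 mixes 4/7 on P

P1 indiff ⇒ q·8+(1-q)·1 = q·2+(1-q)·9 ⇒ q(6) = (1-q)(8) ⇒ q = 4/7
P2 indiff ⇒ p·0+(1-p)·5 = p·3+(1-p)·4 ⇒ p(-3) = (1-p)(-1) ⇒ p = 1/4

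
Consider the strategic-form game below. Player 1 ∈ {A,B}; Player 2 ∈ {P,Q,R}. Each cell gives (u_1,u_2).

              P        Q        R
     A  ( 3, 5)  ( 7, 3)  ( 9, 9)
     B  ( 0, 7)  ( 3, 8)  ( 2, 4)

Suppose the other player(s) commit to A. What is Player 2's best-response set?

u_2(P vs A) = 5
u_2(Q vs A) = 3
u_2(R vs A) = 9
max payoff 9 at {R}

argmax u_2 = {R}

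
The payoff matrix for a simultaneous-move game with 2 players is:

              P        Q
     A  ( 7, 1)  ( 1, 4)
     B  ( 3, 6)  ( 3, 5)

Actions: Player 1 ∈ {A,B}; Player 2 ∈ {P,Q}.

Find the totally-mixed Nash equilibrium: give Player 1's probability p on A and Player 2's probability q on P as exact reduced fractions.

p=1/4, q=1/3

P1 indiff ⇒ q·7+(1-q)·1 = q·3+(1-q)·3 ⇒ q(4) = (1-q)(2) ⇒ q = 1/3
P2 indiff ⇒ p·1+(1-p)·6 = p·4+(1-p)·5 ⇒ p(-3) = (1-p)(-1) ⇒ p = 1/4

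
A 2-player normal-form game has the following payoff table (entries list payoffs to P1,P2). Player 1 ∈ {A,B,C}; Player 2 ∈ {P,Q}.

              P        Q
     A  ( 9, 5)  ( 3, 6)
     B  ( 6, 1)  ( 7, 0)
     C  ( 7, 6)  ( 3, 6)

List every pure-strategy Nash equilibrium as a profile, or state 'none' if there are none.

(A,P): not NE [P2→Q gives 6>5]
(A,Q): not NE [P1→B gives 7>3]
(B,P): not NE [P1→A gives 9>6]
(B,Q): not NE [P2→P gives 1>0]
(C,P): not NE [P1→A gives 9>7]
(C,Q): not NE [P1→B gives 7>3]

Equilibria: none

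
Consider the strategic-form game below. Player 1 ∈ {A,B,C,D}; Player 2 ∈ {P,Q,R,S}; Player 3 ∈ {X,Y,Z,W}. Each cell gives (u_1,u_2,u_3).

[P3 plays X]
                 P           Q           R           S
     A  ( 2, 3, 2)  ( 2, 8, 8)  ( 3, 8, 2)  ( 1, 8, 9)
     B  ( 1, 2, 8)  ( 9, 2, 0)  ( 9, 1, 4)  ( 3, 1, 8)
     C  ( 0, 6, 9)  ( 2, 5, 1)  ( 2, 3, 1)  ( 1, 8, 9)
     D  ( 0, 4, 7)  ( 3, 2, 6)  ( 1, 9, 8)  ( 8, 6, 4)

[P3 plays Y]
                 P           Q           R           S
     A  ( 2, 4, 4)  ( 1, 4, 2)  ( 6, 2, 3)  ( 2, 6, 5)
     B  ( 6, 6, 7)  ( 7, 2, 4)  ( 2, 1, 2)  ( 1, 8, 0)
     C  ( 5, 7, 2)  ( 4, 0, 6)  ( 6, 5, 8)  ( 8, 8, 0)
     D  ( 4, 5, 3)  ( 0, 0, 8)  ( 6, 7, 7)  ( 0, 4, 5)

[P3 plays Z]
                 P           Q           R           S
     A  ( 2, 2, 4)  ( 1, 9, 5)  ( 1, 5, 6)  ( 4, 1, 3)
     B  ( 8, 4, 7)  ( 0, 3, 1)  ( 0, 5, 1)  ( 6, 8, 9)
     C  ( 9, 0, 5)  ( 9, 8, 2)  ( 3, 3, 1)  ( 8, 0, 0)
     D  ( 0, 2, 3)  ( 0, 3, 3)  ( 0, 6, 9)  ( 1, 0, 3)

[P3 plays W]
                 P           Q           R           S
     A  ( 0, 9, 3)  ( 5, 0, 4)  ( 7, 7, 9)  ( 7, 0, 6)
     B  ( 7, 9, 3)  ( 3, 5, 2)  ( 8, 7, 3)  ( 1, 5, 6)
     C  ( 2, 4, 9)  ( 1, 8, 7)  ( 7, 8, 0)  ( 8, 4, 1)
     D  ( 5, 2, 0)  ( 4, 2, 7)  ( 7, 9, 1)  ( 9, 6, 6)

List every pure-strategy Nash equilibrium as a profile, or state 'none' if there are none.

Equilibria: none

(A,P,X): not NE [P2→S gives 8>3; P3→Z gives 4>2]
(A,P,Y): not NE [P1→B gives 6>2; P2→S gives 6>4]
(A,P,Z): not NE [P1→C gives 9>2; P2→Q gives 9>2]
(A,P,W): not NE [P1→B gives 7>0; P3→Z gives 4>3]
(A,Q,X): not NE [P1→B gives 9>2]
(A,Q,Y): not NE [P1→B gives 7>1; P2→S gives 6>4; P3→X gives 8>2]
(A,Q,Z): not NE [P1→C gives 9>1; P3→X gives 8>5]
(A,Q,W): not NE [P2→P gives 9>0; P3→X gives 8>4]
(A,R,X): not NE [P1→B gives 9>3; P3→W gives 9>2]
(A,R,Y): not NE [P2→S gives 6>2; P3→W gives 9>3]
(A,R,Z): not NE [P1→C gives 3>1; P2→Q gives 9>5; P3→W gives 9>6]
(A,R,W): not NE [P1→B gives 8>7; P2→P gives 9>7]
(A,S,X): not NE [P1→D gives 8>1]
(A,S,Y): not NE [P1→C gives 8>2; P3→X gives 9>5]
(A,S,Z): not NE [P1→C gives 8>4; P2→Q gives 9>1; P3→X gives 9>3]
(A,S,W): not NE [P1→D gives 9>7; P2→P gives 9>0; P3→X gives 9>6]
(B,P,X): not NE [P1→A gives 2>1]
(B,P,Y): not NE [P2→S gives 8>6; P3→X gives 8>7]
(B,P,Z): not NE [P1→C gives 9>8; P2→S gives 8>4; P3→X gives 8>7]
(B,P,W): not NE [P3→X gives 8>3]
(B,Q,X): not NE [P3→Y gives 4>0]
(B,Q,Y): not NE [P2→S gives 8>2]
(B,Q,Z): not NE [P1→C gives 9>0; P2→S gives 8>3; P3→Y gives 4>1]
(B,Q,W): not NE [P1→A gives 5>3; P2→P gives 9>5; P3→Y gives 4>2]
(B,R,X): not NE [P2→Q gives 2>1]
(B,R,Y): not NE [P1→D gives 6>2; P2→S gives 8>1; P3→X gives 4>2]
(B,R,Z): not NE [P1→C gives 3>0; P2→S gives 8>5; P3→X gives 4>1]
(B,R,W): not NE [P2→P gives 9>7; P3→X gives 4>3]
(B,S,X): not NE [P1→D gives 8>3; P2→Q gives 2>1; P3→Z gives 9>8]
(B,S,Y): not NE [P1→C gives 8>1; P3→Z gives 9>0]
(B,S,Z): not NE [P1→C gives 8>6]
(B,S,W): not NE [P1→D gives 9>1; P2→P gives 9>5; P3→Z gives 9>6]
(C,P,X): not NE [P1→A gives 2>0; P2→S gives 8>6]
(C,P,Y): not NE [P1→B gives 6>5; P2→S gives 8>7; P3→W gives 9>2]
(C,P,Z): not NE [P2→Q gives 8>0; P3→W gives 9>5]
(C,P,W): not NE [P1→B gives 7>2; P2→R gives 8>4]
(C,Q,X): not NE [P1→B gives 9>2; P2→S gives 8>5; P3→W gives 7>1]
(C,Q,Y): not NE [P1→B gives 7>4; P2→S gives 8>0; P3→W gives 7>6]
(C,Q,Z): not NE [P3→W gives 7>2]
(C,Q,W): not NE [P1→A gives 5>1]
(C,R,X): not NE [P1→B gives 9>2; P2→S gives 8>3; P3→Y gives 8>1]
(C,R,Y): not NE [P2→S gives 8>5]
(C,R,Z): not NE [P2→Q gives 8>3; P3→Y gives 8>1]
(C,R,W): not NE [P1→B gives 8>7; P3→Y gives 8>0]
(C,S,X): not NE [P1→D gives 8>1]
(C,S,Y): not NE [P3→X gives 9>0]
(C,S,Z): not NE [P2→Q gives 8>0; P3→X gives 9>0]
(C,S,W): not NE [P1→D gives 9>8; P2→R gives 8>4; P3→X gives 9>1]
(D,P,X): not NE [P1→A gives 2>0; P2→R gives 9>4]
(D,P,Y): not NE [P1→B gives 6>4; P2→R gives 7>5; P3→X gives 7>3]
(D,P,Z): not NE [P1→C gives 9>0; P2→R gives 6>2; P3→X gives 7>3]
(D,P,W): not NE [P1→B gives 7>5; P2→R gives 9>2; P3→X gives 7>0]
(D,Q,X): not NE [P1→B gives 9>3; P2→R gives 9>2; P3→Y gives 8>6]
(D,Q,Y): not NE [P1→B gives 7>0; P2→R gives 7>0]
(D,Q,Z): not NE [P1→C gives 9>0; P2→R gives 6>3; P3→Y gives 8>3]
(D,Q,W): not NE [P1→A gives 5>4; P2→R gives 9>2; P3→Y gives 8>7]
(D,R,X): not NE [P1→B gives 9>1; P3→Z gives 9>8]
(D,R,Y): not NE [P3→Z gives 9>7]
(D,R,Z): not NE [P1→C gives 3>0]
(D,R,W): not NE [P1→B gives 8>7; P3→Z gives 9>1]
(D,S,X): not NE [P2→R gives 9>6; P3→W gives 6>4]
(D,S,Y): not NE [P1→C gives 8>0; P2→R gives 7>4; P3→W gives 6>5]
(D,S,Z): not NE [P1→C gives 8>1; P2→R gives 6>0; P3→W gives 6>3]
(D,S,W): not NE [P2→R gives 9>6]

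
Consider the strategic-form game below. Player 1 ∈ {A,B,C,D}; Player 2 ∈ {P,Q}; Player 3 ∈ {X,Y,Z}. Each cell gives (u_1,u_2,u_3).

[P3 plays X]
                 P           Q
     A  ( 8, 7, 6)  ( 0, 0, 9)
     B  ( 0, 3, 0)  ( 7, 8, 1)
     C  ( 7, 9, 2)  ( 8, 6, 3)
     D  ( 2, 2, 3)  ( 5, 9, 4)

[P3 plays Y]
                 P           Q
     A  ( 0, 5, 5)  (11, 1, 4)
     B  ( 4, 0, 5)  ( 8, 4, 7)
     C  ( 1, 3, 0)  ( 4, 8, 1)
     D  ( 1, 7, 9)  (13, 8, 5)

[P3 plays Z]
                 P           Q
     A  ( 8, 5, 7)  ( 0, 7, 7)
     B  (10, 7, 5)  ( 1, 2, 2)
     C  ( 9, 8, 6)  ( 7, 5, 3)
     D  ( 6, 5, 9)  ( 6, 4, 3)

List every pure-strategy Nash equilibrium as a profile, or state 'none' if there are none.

(A,P,X): not NE [P3→Z gives 7>6]
(A,P,Y): not NE [P1→B gives 4>0; P3→Z gives 7>5]
(A,P,Z): not NE [P1→B gives 10>8; P2→Q gives 7>5]
(A,Q,X): not NE [P1→C gives 8>0; P2→P gives 7>0]
(A,Q,Y): not NE [P1→D gives 13>11; P2→P gives 5>1; P3→X gives 9>4]
(A,Q,Z): not NE [P1→C gives 7>0; P3→X gives 9>7]
(B,P,X): not NE [P1→A gives 8>0; P2→Q gives 8>3; P3→Z gives 5>0]
(B,P,Y): not NE [P2→Q gives 4>0]
(B,P,Z): NE
(B,Q,X): not NE [P1→C gives 8>7; P3→Y gives 7>1]
(B,Q,Y): not NE [P1→D gives 13>8]
(B,Q,Z): not NE [P1→C gives 7>1; P2→P gives 7>2; P3→Y gives 7>2]
(C,P,X): not NE [P1→A gives 8>7; P3→Z gives 6>2]
(C,P,Y): not NE [P1→B gives 4>1; P2→Q gives 8>3; P3→Z gives 6>0]
(C,P,Z): not NE [P1→B gives 10>9]
(C,Q,X): not NE [P2→P gives 9>6]
(C,Q,Y): not NE [P1→D gives 13>4; P3→Z gives 3>1]
(C,Q,Z): not NE [P2→P gives 8>5]
(D,P,X): not NE [P1→A gives 8>2; P2→Q gives 9>2; P3→Z gives 9>3]
(D,P,Y): not NE [P1→B gives 4>1; P2→Q gives 8>7]
(D,P,Z): not NE [P1→B gives 10>6]
(D,Q,X): not NE [P1→C gives 8>5; P3→Y gives 5>4]
(D,Q,Y): NE
(D,Q,Z): not NE [P1→C gives 7>6; P2→P gives 5>4; P3→Y gives 5>3]

NE set: (B,P,Z), (D,Q,Y)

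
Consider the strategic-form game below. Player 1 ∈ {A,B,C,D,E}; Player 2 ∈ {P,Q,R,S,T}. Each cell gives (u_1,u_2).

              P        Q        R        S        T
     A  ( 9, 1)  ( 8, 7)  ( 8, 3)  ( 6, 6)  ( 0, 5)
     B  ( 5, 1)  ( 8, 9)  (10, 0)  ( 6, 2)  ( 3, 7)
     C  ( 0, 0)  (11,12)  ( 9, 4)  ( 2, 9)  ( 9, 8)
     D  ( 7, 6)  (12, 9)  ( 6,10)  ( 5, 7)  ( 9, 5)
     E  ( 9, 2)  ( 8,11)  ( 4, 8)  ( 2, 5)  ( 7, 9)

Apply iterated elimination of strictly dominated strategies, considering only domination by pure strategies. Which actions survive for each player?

IESDS → P1:{B,C,D} P2:{Q,R}

P2 drop P (Q beats it: A:7>1 B:9>1 C:12>0 D:9>6 E:11>2)
P1 drop E (D beats it: Q:12>8 R:6>4 S:5>2 T:9>7)
P2 drop S (Q beats it: A:7>6 B:9>2 C:12>9 D:9>7)
P1 drop A (C beats it: Q:11>8 R:9>8 T:9>0)
P2 drop T (Q beats it: B:9>7 C:12>8 D:9>5)
P1→{B,C,D} P2→{Q,R}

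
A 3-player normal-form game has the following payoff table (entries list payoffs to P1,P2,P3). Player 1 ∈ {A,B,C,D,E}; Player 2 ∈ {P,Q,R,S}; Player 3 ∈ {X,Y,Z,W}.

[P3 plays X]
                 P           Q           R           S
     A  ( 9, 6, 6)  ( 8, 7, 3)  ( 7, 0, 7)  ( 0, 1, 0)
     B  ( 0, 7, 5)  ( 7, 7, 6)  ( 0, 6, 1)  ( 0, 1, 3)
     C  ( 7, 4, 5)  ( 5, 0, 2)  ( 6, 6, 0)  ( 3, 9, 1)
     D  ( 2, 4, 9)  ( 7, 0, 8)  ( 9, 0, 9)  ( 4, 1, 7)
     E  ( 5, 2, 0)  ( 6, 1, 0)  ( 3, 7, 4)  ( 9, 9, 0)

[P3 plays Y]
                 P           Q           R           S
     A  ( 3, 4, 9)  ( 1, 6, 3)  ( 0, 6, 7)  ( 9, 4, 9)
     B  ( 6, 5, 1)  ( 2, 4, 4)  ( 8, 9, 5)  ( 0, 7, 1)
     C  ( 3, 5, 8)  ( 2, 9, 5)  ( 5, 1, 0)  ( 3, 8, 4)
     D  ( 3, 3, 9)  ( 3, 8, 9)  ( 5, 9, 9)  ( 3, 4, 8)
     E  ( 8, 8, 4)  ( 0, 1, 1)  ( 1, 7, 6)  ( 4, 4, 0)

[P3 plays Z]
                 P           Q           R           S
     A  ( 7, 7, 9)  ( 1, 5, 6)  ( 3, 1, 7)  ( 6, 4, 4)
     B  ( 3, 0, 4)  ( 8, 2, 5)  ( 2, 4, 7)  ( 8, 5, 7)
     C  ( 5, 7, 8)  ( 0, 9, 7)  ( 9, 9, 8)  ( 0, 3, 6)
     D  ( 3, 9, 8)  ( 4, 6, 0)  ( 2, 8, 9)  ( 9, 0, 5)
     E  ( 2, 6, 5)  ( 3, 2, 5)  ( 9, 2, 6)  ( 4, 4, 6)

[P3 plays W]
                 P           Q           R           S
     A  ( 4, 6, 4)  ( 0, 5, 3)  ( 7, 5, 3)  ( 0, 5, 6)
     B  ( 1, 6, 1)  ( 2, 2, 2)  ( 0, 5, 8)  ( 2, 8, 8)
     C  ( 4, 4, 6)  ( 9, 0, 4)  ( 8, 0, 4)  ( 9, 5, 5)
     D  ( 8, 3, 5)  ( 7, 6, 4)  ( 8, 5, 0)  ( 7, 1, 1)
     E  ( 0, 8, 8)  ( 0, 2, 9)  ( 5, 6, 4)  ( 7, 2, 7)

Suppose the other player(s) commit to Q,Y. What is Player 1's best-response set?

u_1(A vs Q,Y) = 1
u_1(B vs Q,Y) = 2
u_1(C vs Q,Y) = 2
u_1(D vs Q,Y) = 3
u_1(E vs Q,Y) = 0
max payoff 3 at {D}

BR_1 = {D}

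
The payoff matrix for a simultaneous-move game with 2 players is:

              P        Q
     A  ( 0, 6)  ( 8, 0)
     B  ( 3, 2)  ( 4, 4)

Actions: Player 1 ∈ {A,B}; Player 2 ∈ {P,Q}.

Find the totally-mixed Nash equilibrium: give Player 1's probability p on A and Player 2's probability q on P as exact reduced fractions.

(p,q) = (1/4, 4/7)

P1 indiff ⇒ q·0+(1-q)·8 = q·3+(1-q)·4 ⇒ q(-3) = (1-q)(-4) ⇒ q = 4/7
P2 indiff ⇒ p·6+(1-p)·2 = p·0+(1-p)·4 ⇒ p(6) = (1-p)(2) ⇒ p = 1/4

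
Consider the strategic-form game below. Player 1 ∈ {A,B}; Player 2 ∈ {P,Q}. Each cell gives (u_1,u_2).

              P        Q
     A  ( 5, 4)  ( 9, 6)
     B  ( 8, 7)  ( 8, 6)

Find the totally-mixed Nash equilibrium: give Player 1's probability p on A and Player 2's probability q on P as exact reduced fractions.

p=1/3, q=1/4

P1 indiff ⇒ q·5+(1-q)·9 = q·8+(1-q)·8 ⇒ q(-3) = (1-q)(-1) ⇒ q = 1/4
P2 indiff ⇒ p·4+(1-p)·7 = p·6+(1-p)·6 ⇒ p(-2) = (1-p)(-1) ⇒ p = 1/3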